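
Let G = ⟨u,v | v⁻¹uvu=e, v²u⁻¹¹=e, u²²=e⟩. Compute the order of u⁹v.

Compute successive powers until reaching e:
  (u⁹v)¹ = u⁹v, (u⁹v)² = u¹¹, (u⁹v)³ = u⁹v⁻¹, (u⁹v)⁴ = e.
The smallest positive k with (u⁹v)ᵏ = e is 4.

Answer: 4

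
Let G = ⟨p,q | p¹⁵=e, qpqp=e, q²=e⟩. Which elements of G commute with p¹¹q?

⟨p¹¹q⟩ ⊆ C_G(p¹¹q) since powers of p¹¹q commute with p¹¹q; so |C_G(p¹¹q)| ≥ |⟨p¹¹q⟩| = 2.
By orbit–stabilizer, |C_G(p¹¹q)| = |G| / |conj. class of p¹¹q| = 30 / 15 = 2.
The 2 elements commuting with p¹¹q are {e, p¹¹q}.

Answer: {e, p¹¹q}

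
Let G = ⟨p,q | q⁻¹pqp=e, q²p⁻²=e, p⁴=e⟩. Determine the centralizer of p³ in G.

⟨p³⟩ ⊆ C_G(p³) since powers of p³ commute with p³; so |C_G(p³)| ≥ |⟨p³⟩| = 4.
By orbit–stabilizer, |C_G(p³)| = |G| / |conj. class of p³| = 8 / 2 = 4.
The 4 elements commuting with p³ are {e, p, p², p³}.

Answer: {e, p, p², p³}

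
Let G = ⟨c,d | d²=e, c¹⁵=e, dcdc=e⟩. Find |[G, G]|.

G' = [G, G] is generated by all commutators. The generator-pair commutators are: [c, d] = c².
The subgroup they normally generate is {e, c, c², c³, c⁴, c⁵, c⁶, c⁷, c⁸, c⁹, c¹⁰, c¹¹, c¹², c¹³, c¹⁴}, of order 15.
Check: |G/G'| = 30/15 = 2 is the order of the abelianisation.

Answer: 15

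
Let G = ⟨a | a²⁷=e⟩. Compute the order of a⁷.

Compute successive powers until reaching e:
  (a⁷)¹ = a⁷, (a⁷)² = a¹⁴, (a⁷)³ = a²¹, (a⁷)⁴ = a, (a⁷)⁵ = a⁸, (a⁷)⁶ = a¹⁵, (a⁷)⁷ = a²², (a⁷)⁸ = a², (a⁷)⁹ = a⁹, (a⁷)¹⁰ = a¹⁶, (a⁷)¹¹ = a²³, (a⁷)¹² = a³, (a⁷)¹³ = a¹⁰, (a⁷)¹⁴ = a¹⁷, (a⁷)¹⁵ = a²⁴, (a⁷)¹⁶ = a⁴, (a⁷)¹⁷ = a¹¹, (a⁷)¹⁸ = a¹⁸, (a⁷)¹⁹ = a²⁵, (a⁷)²⁰ = a⁵, (a⁷)²¹ = a¹², (a⁷)²² = a¹⁹, (a⁷)²³ = a²⁶, (a⁷)²⁴ = a⁶, (a⁷)²⁵ = a¹³, (a⁷)²⁶ = a²⁰, (a⁷)²⁷ = e.
The smallest positive k with (a⁷)ᵏ = e is 27.

Answer: 27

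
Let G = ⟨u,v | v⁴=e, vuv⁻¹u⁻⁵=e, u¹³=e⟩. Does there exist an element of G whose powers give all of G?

Every cyclic group is abelian. But u·v = uv while v·u = u⁵v, so u·v ≠ v·u and G is not abelian. Hence G is not cyclic.

Answer: No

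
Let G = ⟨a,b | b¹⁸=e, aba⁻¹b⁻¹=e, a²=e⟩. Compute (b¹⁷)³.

Compute successive powers of (b¹⁷), reducing at each step:
  (b¹⁷)²: (b¹⁷) · b¹⁷ = b¹⁶
  (b¹⁷)³: (b¹⁶) · b¹⁷ = b¹⁵

Answer: b¹⁵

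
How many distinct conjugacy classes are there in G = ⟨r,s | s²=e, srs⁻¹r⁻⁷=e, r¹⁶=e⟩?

The conjugacy classes (representative and size) are:
  [e] (size 1), [r] (size 2), [r¹⁴] (size 2), [r³] (size 2), [r⁴] (size 2), [r¹⁰] (size 2), [r⁸] (size 1), [r⁹] (size 2), [r¹¹] (size 2), [r¹⁰s] (size 8), [rs] (size 8).
Class equation: 1 + 2 + 2 + 2 + 2 + 2 + 1 + 2 + 2 + 8 + 8 = 32 = |G|. So G has 11 conjugacy classes.

Answer: 11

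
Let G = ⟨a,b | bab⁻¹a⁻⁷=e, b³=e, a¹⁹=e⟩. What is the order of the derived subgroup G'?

G' = [G, G] is generated by all commutators. The generator-pair commutators are: [a, b] = a¹³.
The subgroup they normally generate is {e, a, a², a³, a⁴, a⁵, a⁶, a⁷, a⁸, a⁹, a¹⁰, a¹¹, a¹², a¹³, a¹⁴, a¹⁵, a¹⁶, a¹⁷, a¹⁸}, of order 19.
Check: |G/G'| = 57/19 = 3 is the order of the abelianisation.

Answer: 19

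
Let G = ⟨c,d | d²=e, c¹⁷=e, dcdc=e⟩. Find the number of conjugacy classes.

The conjugacy classes (representative and size) are:
  [e] (size 1), [c¹⁶] (size 2), [c²] (size 2), [c³] (size 2), [c¹³] (size 2), [c¹²] (size 2), [c⁶] (size 2), [c¹⁰] (size 2), [c⁹] (size 2), [c⁷d] (size 17).
Class equation: 1 + 2 + 2 + 2 + 2 + 2 + 2 + 2 + 2 + 17 = 34 = |G|. So G has 10 conjugacy classes.

Answer: 10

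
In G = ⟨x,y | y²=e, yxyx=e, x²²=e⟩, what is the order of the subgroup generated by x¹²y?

|⟨x¹²y⟩| equals the order of x¹²y. Compute successive powers until reaching e:
  (x¹²y)¹ = x¹²y, (x¹²y)² = e.
The smallest positive k with (x¹²y)ᵏ = e is 2, so |⟨x¹²y⟩| = 2.

Answer: 2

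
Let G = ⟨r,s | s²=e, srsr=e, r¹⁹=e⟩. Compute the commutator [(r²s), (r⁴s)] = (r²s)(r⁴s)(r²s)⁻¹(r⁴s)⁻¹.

[(r²s), (r⁴s)] = (r²s)·(r⁴s)·(r²s)⁻¹·(r⁴s)⁻¹.
  (r²s) · (r⁴s) = r¹⁷
  (r¹⁷) · (r²s) = s
  s · (r⁴s) = r¹⁵

Answer: r¹⁵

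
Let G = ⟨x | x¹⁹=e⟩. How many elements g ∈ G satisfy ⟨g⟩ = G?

G is cyclic of order 19. An element generates G iff its order is 19, and a cyclic group of order 19 has exactly φ(19) = 18 such elements.

Answer: 18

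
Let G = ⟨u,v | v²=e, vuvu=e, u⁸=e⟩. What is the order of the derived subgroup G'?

G' = [G, G] is generated by all commutators. The generator-pair commutators are: [u, v] = u².
The subgroup they normally generate is {e, u², u⁴, u⁶}, of order 4.
Check: |G/G'| = 16/4 = 4 is the order of the abelianisation.

Answer: 4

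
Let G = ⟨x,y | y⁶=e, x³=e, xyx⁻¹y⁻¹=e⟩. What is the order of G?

Enumerate words in the generators, reducing via the relations: the distinct elements are
  {e, x, y, xy, x², y², y³, y⁴, y⁵, xy², xy³, xy⁴, xy⁵, x²y, x²y², x²y³, x²y⁴, x²y⁵}.
No further products give new elements, so |G| = 18.

Answer: 18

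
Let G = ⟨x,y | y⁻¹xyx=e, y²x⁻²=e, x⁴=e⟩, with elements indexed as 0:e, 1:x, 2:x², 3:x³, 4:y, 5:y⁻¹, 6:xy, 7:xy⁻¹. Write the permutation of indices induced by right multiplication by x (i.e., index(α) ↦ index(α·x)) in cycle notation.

(0 1 2 3)(4 7 5 6)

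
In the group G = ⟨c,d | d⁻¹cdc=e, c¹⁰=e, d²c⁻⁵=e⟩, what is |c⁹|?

Compute successive powers until reaching e:
  (c⁹)¹ = c⁹, (c⁹)² = c⁸, (c⁹)³ = c⁷, (c⁹)⁴ = c⁶, (c⁹)⁵ = c⁵, (c⁹)⁶ = c⁴, (c⁹)⁷ = c³, (c⁹)⁸ = c², (c⁹)⁹ = c, (c⁹)¹⁰ = e.
The smallest positive k with (c⁹)ᵏ = e is 10.

Answer: 10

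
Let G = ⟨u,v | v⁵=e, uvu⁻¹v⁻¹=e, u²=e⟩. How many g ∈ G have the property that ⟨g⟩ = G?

G is cyclic of order 10. An element generates G iff its order is 10, and a cyclic group of order 10 has exactly φ(10) = 4 such elements.

Answer: 4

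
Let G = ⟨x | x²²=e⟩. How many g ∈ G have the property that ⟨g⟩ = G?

G is cyclic of order 22. An element generates G iff its order is 22, and a cyclic group of order 22 has exactly φ(22) = 10 such elements.

Answer: 10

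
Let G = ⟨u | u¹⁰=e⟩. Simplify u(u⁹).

Compute u · (u⁹) by multiplying left to right and reducing via the relations at each step:
  u · u⁹ = e

Answer: e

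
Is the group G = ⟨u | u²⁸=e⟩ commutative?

G has a single generator, so G is cyclic and hence abelian.

Answer: Yes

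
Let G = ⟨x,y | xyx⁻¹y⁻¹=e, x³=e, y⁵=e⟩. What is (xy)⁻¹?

The order of (xy) is 15 (smallest k with (xy)ᵏ = e), so (xy)⁻¹ = (xy)¹⁴ = x²y⁴.
Check: (xy) · (x²y⁴) → (xy) · x² = y;   y · y⁴ = e, giving e as required.

Answer: x²y⁴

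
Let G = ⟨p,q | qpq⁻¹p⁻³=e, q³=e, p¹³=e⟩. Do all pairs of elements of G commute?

p·q = pq but q·p = p³q, so p·q ≠ q·p and G is not abelian.

Answer: No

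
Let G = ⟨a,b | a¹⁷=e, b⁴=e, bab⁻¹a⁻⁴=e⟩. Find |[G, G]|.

G' = [G, G] is generated by all commutators. The generator-pair commutators are: [a, b] = a¹⁴.
The subgroup they normally generate is {e, a, a², a³, a⁴, a⁵, a⁶, a⁷, a⁸, a⁹, a¹⁰, a¹¹, a¹², a¹³, a¹⁴, a¹⁵, a¹⁶}, of order 17.
Check: |G/G'| = 68/17 = 4 is the order of the abelianisation.

Answer: 17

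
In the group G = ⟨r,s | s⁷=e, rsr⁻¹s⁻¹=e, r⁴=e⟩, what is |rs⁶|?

Compute successive powers until reaching e:
  (rs⁶)¹ = rs⁶, (rs⁶)² = r²s⁵, (rs⁶)³ = r³s⁴, (rs⁶)⁴ = s³, (rs⁶)⁵ = rs², (rs⁶)⁶ = r²s, (rs⁶)⁷ = r³, (rs⁶)⁸ = s⁶, (rs⁶)⁹ = rs⁵, (rs⁶)¹⁰ = r²s⁴, (rs⁶)¹¹ = r³s³, (rs⁶)¹² = s², (rs⁶)¹³ = rs, (rs⁶)¹⁴ = r², (rs⁶)¹⁵ = r³s⁶, (rs⁶)¹⁶ = s⁵, (rs⁶)¹⁷ = rs⁴, (rs⁶)¹⁸ = r²s³, (rs⁶)¹⁹ = r³s², (rs⁶)²⁰ = s, (rs⁶)²¹ = r, (rs⁶)²² = r²s⁶, (rs⁶)²³ = r³s⁵, (rs⁶)²⁴ = s⁴, (rs⁶)²⁵ = rs³, (rs⁶)²⁶ = r²s², (rs⁶)²⁷ = r³s, (rs⁶)²⁸ = e.
The smallest positive k with (rs⁶)ᵏ = e is 28.

Answer: 28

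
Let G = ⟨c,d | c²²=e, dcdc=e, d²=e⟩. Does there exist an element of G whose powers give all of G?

Every cyclic group is abelian. But c·d = cd while d·c = c²¹d, so c·d ≠ d·c and G is not abelian. Hence G is not cyclic.

Answer: No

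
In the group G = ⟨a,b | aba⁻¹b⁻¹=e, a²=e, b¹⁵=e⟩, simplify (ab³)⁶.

Compute successive powers of (ab³), reducing at each step:
  (ab³)²: (ab³) · a = b³;   (b³) · b³ = b⁶
  (ab³)³: (b⁶) · a = ab⁶;   (ab⁶) · b³ = ab⁹
  (ab³)⁴: (ab⁹) · a = b⁹;   (b⁹) · b³ = b¹²
  (ab³)⁵: (b¹²) · a = ab¹²;   (ab¹²) · b³ = a
  (ab³)⁶: a · a = e;   e · b³ = b³

Answer: b³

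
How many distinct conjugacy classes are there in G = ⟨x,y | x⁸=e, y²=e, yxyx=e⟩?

The conjugacy classes (representative and size) are:
  [e] (size 1), [x] (size 2), [x⁶] (size 2), [x³] (size 2), [x⁴] (size 1), [y] (size 4), [x⁵y] (size 4).
Class equation: 1 + 2 + 2 + 2 + 1 + 4 + 4 = 16 = |G|. So G has 7 conjugacy classes.

Answer: 7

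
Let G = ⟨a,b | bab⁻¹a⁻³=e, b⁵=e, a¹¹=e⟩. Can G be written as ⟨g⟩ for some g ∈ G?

Every cyclic group is abelian. But a·b = ab while b·a = a³b, so a·b ≠ b·a and G is not abelian. Hence G is not cyclic.

Answer: No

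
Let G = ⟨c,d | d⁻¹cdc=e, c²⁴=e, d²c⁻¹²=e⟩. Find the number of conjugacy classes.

The conjugacy classes (representative and size) are:
  [e] (size 1), [c] (size 2), [c²] (size 2), [c³] (size 2), [c⁴] (size 2), [c⁵] (size 2), [c¹⁸] (size 2), [c⁷] (size 2), [c¹⁶] (size 2), [c¹⁵] (size 2), [c¹⁴] (size 2), [c¹³] (size 2), [c¹²] (size 1), [c⁶d] (size 12), [c⁵d⁻¹] (size 12).
Class equation: 1 + 2 + 2 + 2 + 2 + 2 + 2 + 2 + 2 + 2 + 2 + 2 + 1 + 12 + 12 = 48 = |G|. So G has 15 conjugacy classes.

Answer: 15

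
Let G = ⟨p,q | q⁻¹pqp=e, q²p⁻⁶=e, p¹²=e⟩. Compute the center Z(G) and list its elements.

An element z ∈ Z(G) iff z commutes with every generator.
For example p⁶ is central: (p⁶)·p = p⁷ = p·(p⁶); (p⁶)·q = q⁻¹ = q·(p⁶).
Whereas p ∉ Z(G) since p·q = pq ≠ p⁵q⁻¹ = q·p.
Checking each of the 24 elements this way gives Z(G) = {e, p⁶}, of order 2.

Answer: {e, p⁶}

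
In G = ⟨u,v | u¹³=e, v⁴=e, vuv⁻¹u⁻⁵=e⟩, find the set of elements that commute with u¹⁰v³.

⟨u¹⁰v³⟩ ⊆ C_G(u¹⁰v³) since powers of u¹⁰v³ commute with u¹⁰v³; so |C_G(u¹⁰v³)| ≥ |⟨u¹⁰v³⟩| = 4.
By orbit–stabilizer, |C_G(u¹⁰v³)| = |G| / |conj. class of u¹⁰v³| = 52 / 13 = 4.
The 4 elements commuting with u¹⁰v³ are {e, u²v, u¹⁰v³, u¹²v²}.

Answer: {e, u²v, u¹⁰v³, u¹²v²}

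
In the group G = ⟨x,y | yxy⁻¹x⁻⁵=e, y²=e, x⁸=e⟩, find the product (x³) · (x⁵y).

Compute (x³) · (x⁵y) by multiplying left to right and reducing via the relations at each step:
  (x³) · x⁵ = e
  e · y = y

Answer: y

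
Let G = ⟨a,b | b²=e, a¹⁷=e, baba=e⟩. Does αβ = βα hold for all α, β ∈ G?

a·b = ab but b·a = a¹⁶b, so a·b ≠ b·a and G is not abelian.

Answer: No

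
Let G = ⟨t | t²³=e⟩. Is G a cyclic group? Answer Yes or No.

|G| = 23. The element t has order 23 (its powers give 23 distinct elements), so ⟨t⟩ = G and G is cyclic.

Answer: Yes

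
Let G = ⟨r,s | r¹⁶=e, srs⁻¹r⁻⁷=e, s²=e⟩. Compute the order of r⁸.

Compute successive powers until reaching e:
  (r⁸)¹ = r⁸, (r⁸)² = e.
The smallest positive k with (r⁸)ᵏ = e is 2.

Answer: 2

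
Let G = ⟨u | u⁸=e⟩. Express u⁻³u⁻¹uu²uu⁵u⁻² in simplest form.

Multiply left to right, reducing at each step:
  (u⁵) · u⁻¹ = u⁴
  (u⁴) · u = u⁵
  (u⁵) · u² = u⁷
  (u⁷) · u = e
  e · u⁵ = u⁵
  (u⁵) · u⁻² = u³

Answer: u³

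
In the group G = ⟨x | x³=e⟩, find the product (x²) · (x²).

Compute (x²) · (x²) by multiplying left to right and reducing via the relations at each step:
  (x²) · x² = x

Answer: x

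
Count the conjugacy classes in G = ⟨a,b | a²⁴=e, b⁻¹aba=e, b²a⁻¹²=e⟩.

The conjugacy classes (representative and size) are:
  [e] (size 1), [a] (size 2), [a²] (size 2), [a³] (size 2), [a⁴] (size 2), [a⁵] (size 2), [a¹⁸] (size 2), [a⁷] (size 2), [a¹⁶] (size 2), [a¹⁵] (size 2), [a¹⁴] (size 2), [a¹³] (size 2), [a¹²] (size 1), [a⁶b] (size 12), [a⁵b⁻¹] (size 12).
Class equation: 1 + 2 + 2 + 2 + 2 + 2 + 2 + 2 + 2 + 2 + 2 + 2 + 1 + 12 + 12 = 48 = |G|. So G has 15 conjugacy classes.

Answer: 15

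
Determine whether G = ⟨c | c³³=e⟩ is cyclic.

|G| = 33. The element c has order 33 (its powers give 33 distinct elements), so ⟨c⟩ = G and G is cyclic.

Answer: Yes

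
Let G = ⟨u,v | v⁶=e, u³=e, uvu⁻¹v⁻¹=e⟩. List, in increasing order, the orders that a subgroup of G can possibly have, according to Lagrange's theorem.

|G| = 18 = 2 · 3². By Lagrange's theorem the order of any subgroup divides 18; the divisors of 18 are 1, 2, 3, 6, 9, 18.

Answer: 1, 2, 3, 6, 9, 18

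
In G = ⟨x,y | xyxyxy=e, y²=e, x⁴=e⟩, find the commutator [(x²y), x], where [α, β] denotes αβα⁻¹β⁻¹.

[(x²y), x] = (x²y)·x·(x²y)⁻¹·x⁻¹.
  (x²y) · x = x²yx
  (x²yx) · (yx²) = xyx
  (xyx) · (x³) = xy

Answer: xy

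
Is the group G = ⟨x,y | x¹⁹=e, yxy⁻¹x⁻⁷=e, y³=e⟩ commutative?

x·y = xy but y·x = x⁷y, so x·y ≠ y·x and G is not abelian.

Answer: No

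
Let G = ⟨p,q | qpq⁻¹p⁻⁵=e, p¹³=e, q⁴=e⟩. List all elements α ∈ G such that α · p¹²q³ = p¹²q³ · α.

⟨p¹²q³⟩ ⊆ C_G(p¹²q³) since powers of p¹²q³ commute with p¹²q³; so |C_G(p¹²q³)| ≥ |⟨p¹²q³⟩| = 4.
By orbit–stabilizer, |C_G(p¹²q³)| = |G| / |conj. class of p¹²q³| = 52 / 13 = 4.
The 4 elements commuting with p¹²q³ are {e, p⁵q, p⁴q², p¹²q³}.

Answer: {e, p⁵q, p⁴q², p¹²q³}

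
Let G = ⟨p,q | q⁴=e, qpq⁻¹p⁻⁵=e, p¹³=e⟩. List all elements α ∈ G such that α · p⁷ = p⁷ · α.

⟨p⁷⟩ ⊆ C_G(p⁷) since powers of p⁷ commute with p⁷; so |C_G(p⁷)| ≥ |⟨p⁷⟩| = 13.
By orbit–stabilizer, |C_G(p⁷)| = |G| / |conj. class of p⁷| = 52 / 4 = 13.
The 13 elements commuting with p⁷ are {e, p, p², p³, p⁴, p⁵, p⁶, p⁷, p⁸, p⁹, p¹⁰, p¹¹, p¹²}.

Answer: {e, p, p², p³, p⁴, p⁵, p⁶, p⁷, p⁸, p⁹, p¹⁰, p¹¹, p¹²}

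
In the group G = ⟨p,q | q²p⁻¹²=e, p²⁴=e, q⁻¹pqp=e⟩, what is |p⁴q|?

Compute successive powers until reaching e:
  (p⁴q)¹ = p⁴q, (p⁴q)² = p¹², (p⁴q)³ = p⁴q⁻¹, (p⁴q)⁴ = e.
The smallest positive k with (p⁴q)ᵏ = e is 4.

Answer: 4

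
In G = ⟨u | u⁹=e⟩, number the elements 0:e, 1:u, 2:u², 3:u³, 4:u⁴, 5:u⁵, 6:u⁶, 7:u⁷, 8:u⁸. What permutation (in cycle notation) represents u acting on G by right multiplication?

(0 1 2 3 4 5 6 7 8)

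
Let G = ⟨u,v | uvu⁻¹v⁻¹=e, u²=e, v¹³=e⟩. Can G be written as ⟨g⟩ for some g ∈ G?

|G| = 26. The element uv has order 26 (its powers give 26 distinct elements), so ⟨uv⟩ = G and G is cyclic.

Answer: Yes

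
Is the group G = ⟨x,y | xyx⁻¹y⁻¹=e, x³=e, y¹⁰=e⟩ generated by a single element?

|G| = 30. The element xy has order 30 (its powers give 30 distinct elements), so ⟨xy⟩ = G and G is cyclic.

Answer: Yes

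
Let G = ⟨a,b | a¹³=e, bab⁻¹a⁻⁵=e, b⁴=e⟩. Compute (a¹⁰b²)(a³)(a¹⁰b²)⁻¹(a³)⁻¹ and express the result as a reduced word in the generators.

[(a¹⁰b²), (a³)] = (a¹⁰b²)·(a³)·(a¹⁰b²)⁻¹·(a³)⁻¹.
  (a¹⁰b²) · (a³) = a⁷b²
  (a⁷b²) · (a¹⁰b²) = a¹⁰
  (a¹⁰) · (a¹⁰) = a⁷

Answer: a⁷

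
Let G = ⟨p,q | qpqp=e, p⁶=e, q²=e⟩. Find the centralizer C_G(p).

⟨p⟩ ⊆ C_G(p) since powers of p commute with p; so |C_G(p)| ≥ |⟨p⟩| = 6.
By orbit–stabilizer, |C_G(p)| = |G| / |conj. class of p| = 12 / 2 = 6.
The 6 elements commuting with p are {e, p, p², p³, p⁴, p⁵}.

Answer: {e, p, p², p³, p⁴, p⁵}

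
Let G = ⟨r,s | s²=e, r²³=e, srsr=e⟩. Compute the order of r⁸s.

Compute successive powers until reaching e:
  (r⁸s)¹ = r⁸s, (r⁸s)² = e.
The smallest positive k with (r⁸s)ᵏ = e is 2.

Answer: 2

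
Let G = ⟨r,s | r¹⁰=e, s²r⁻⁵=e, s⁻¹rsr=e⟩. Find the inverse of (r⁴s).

The order of (r⁴s) is 4 (smallest k with (r⁴s)ᵏ = e), so (r⁴s)⁻¹ = (r⁴s)³ = r⁴s⁻¹.
Check: (r⁴s) · (r⁴s⁻¹) → (r⁴s) · r⁴ = s;   s · s⁻¹ = e, giving e as required.

Answer: r⁴s⁻¹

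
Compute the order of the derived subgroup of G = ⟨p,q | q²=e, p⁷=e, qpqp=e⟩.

G' = [G, G] is generated by all commutators. The generator-pair commutators are: [p, q] = p².
The subgroup they normally generate is {e, p, p², p³, p⁴, p⁵, p⁶}, of order 7.
Check: |G/G'| = 14/7 = 2 is the order of the abelianisation.

Answer: 7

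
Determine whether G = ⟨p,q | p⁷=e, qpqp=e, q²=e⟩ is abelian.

p·q = pq but q·p = p⁶q, so p·q ≠ q·p and G is not abelian.

Answer: No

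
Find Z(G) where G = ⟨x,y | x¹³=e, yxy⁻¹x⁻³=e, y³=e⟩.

An element z ∈ Z(G) iff z commutes with every generator.
For example e is central: e·x = x = x·e; e·y = y = y·e.
Whereas x ∉ Z(G) since x·y = xy ≠ x³y = y·x.
Checking each of the 39 elements this way gives Z(G) = {e}, of order 1.

Answer: {e}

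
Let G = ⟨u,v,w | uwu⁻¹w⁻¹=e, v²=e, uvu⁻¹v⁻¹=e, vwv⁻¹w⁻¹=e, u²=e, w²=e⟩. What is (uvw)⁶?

Compute successive powers of (uvw), reducing at each step:
  (uvw)²: (uvw) · u = vw;   (vw) · v = w;   w · w = e
  (uvw)³: e · u = u;   u · v = uv;   (uv) · w = uvw
  (uvw)⁴: (uvw) · u = vw;   (vw) · v = w;   w · w = e
  (uvw)⁵: e · u = u;   u · v = uv;   (uv) · w = uvw
  (uvw)⁶: (uvw) · u = vw;   (vw) · v = w;   w · w = e

Answer: e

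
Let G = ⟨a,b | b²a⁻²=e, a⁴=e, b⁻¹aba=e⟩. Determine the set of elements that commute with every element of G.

An element z ∈ Z(G) iff z commutes with every generator.
For example a² is central: (a²)·a = a³ = a·(a²); (a²)·b = b⁻¹ = b·(a²).
Whereas a ∉ Z(G) since a·b = ab ≠ ab⁻¹ = b·a.
Checking each of the 8 elements this way gives Z(G) = {e, a²}, of order 2.

Answer: {e, a²}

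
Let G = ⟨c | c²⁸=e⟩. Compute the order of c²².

Compute successive powers until reaching e:
  (c²²)¹ = c²², (c²²)² = c¹⁶, (c²²)³ = c¹⁰, (c²²)⁴ = c⁴, (c²²)⁵ = c²⁶, (c²²)⁶ = c²⁰, (c²²)⁷ = c¹⁴, (c²²)⁸ = c⁸, (c²²)⁹ = c², (c²²)¹⁰ = c²⁴, (c²²)¹¹ = c¹⁸, (c²²)¹² = c¹², (c²²)¹³ = c⁶, (c²²)¹⁴ = e.
The smallest positive k with (c²²)ᵏ = e is 14.

Answer: 14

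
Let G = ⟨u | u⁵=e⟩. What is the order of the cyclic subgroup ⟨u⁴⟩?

|⟨u⁴⟩| equals the order of u⁴. Compute successive powers until reaching e:
  (u⁴)¹ = u⁴, (u⁴)² = u³, (u⁴)³ = u², (u⁴)⁴ = u, (u⁴)⁵ = e.
The smallest positive k with (u⁴)ᵏ = e is 5, so |⟨u⁴⟩| = 5.

Answer: 5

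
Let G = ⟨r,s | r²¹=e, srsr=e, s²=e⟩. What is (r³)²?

Compute successive powers of (r³), reducing at each step:
  (r³)²: (r³) · r³ = r⁶

Answer: r⁶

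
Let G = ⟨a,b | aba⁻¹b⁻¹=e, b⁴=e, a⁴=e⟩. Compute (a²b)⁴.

Compute successive powers of (a²b), reducing at each step:
  (a²b)²: (a²b) · a² = b;   b · b = b²
  (a²b)³: (b²) · a² = a²b²;   (a²b²) · b = a²b³
  (a²b)⁴: (a²b³) · a² = b³;   (b³) · b = e

Answer: e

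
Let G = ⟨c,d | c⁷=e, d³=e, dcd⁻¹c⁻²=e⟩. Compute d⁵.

Compute successive powers of d, reducing at each step:
  d²: d · d = d²
  d³: (d²) · d = e
  d⁴: e · d = d
  d⁵: d · d = d²

Answer: d²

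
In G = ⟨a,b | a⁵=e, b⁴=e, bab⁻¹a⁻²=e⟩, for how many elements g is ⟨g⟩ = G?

⟨g⟩ = G would require ord(g) = |G| = 20, but the maximum element order in G is 5 < 20. So G is not cyclic and no single element generates it: the count is 0.

Answer: 0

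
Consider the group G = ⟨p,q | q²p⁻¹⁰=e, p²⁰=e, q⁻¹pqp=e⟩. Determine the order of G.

Enumerate words in the generators, reducing via the relations: the distinct elements are
  {e, p, q, pq, p², p³, p⁴, p⁵, p⁶, p⁷, p⁸, p⁹, p²q, p³q, p¹², p¹³, p¹¹, p¹⁰, p¹⁴, p¹⁵, p¹⁶, p¹⁷, p¹⁸, p¹⁹, p⁴q, p⁵q, p⁶q, p⁷q, p⁸q, p⁹q, q⁻¹, pq⁻¹, p²q⁻¹, p³q⁻¹, p⁴q⁻¹, p⁵q⁻¹, p⁶q⁻¹, p⁷q⁻¹, p⁸q⁻¹, p⁹q⁻¹}.
No further products give new elements, so |G| = 40.

Answer: 40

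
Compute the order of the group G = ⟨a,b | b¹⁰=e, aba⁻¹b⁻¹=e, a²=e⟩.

Enumerate words in the generators, reducing via the relations: the distinct elements are
  {a, b, e, ab, b², b³, b⁴, b⁵, b⁶, b⁷, b⁸, b⁹, ab², ab³, ab⁴, ab⁵, ab⁶, ab⁷, ab⁸, ab⁹}.
No further products give new elements, so |G| = 20.

Answer: 20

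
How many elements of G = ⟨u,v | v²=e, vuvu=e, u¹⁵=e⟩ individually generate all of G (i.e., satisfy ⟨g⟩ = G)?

⟨g⟩ = G would require ord(g) = |G| = 30, but the maximum element order in G is 15 < 30. So G is not cyclic and no single element generates it: the count is 0.

Answer: 0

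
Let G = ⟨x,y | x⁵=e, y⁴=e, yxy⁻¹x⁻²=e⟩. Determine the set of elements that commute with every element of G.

An element z ∈ Z(G) iff z commutes with every generator.
For example e is central: e·x = x = x·e; e·y = y = y·e.
Whereas x ∉ Z(G) since x·y = xy ≠ x²y = y·x.
Checking each of the 20 elements this way gives Z(G) = {e}, of order 1.

Answer: {e}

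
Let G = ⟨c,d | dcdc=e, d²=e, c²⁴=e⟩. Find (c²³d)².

Compute successive powers of (c²³d), reducing at each step:
  (c²³d)²: (c²³d) · c²³ = d;   d · d = e

Answer: e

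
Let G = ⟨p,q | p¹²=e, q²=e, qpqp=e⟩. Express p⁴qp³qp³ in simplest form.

Multiply left to right, reducing at each step:
  (p⁴) · q = p⁴q
  (p⁴q) · p³ = pq
  (pq) · q = p
  p · p³ = p⁴

Answer: p⁴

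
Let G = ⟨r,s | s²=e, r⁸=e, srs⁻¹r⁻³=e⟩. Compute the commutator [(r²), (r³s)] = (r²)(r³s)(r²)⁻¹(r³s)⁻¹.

[(r²), (r³s)] = (r²)·(r³s)·(r²)⁻¹·(r³s)⁻¹.
  (r²) · (r³s) = r⁵s
  (r⁵s) · (r⁶) = r⁷s
  (r⁷s) · (r⁷s) = r⁴

Answer: r⁴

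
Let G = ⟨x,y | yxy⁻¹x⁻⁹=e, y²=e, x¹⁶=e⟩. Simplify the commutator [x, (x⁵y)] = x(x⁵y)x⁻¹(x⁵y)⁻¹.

[x, (x⁵y)] = x·(x⁵y)·x⁻¹·(x⁵y)⁻¹.
  x · (x⁵y) = x⁶y
  (x⁶y) · (x¹⁵) = x¹³y
  (x¹³y) · (x³y) = x⁸

Answer: x⁸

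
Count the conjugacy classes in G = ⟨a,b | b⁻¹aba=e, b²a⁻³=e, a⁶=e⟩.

The conjugacy classes (representative and size) are:
  [e] (size 1), [a] (size 2), [a²] (size 2), [a³] (size 1), [ab⁻¹] (size 3), [a²b⁻¹] (size 3).
Class equation: 1 + 2 + 2 + 1 + 3 + 3 = 12 = |G|. So G has 6 conjugacy classes.

Answer: 6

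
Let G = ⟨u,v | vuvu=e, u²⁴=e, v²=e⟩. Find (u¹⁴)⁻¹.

The order of (u¹⁴) is 12 (smallest k with (u¹⁴)ᵏ = e), so (u¹⁴)⁻¹ = (u¹⁴)¹¹ = u¹⁰.
Check: (u¹⁴) · (u¹⁰) → (u¹⁴) · u¹⁰ = e, giving e as required.

Answer: u¹⁰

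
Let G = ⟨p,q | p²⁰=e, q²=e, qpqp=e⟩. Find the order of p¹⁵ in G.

Compute successive powers until reaching e:
  (p¹⁵)¹ = p¹⁵, (p¹⁵)² = p¹⁰, (p¹⁵)³ = p⁵, (p¹⁵)⁴ = e.
The smallest positive k with (p¹⁵)ᵏ = e is 4.

Answer: 4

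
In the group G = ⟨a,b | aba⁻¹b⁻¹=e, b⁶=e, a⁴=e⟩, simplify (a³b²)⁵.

Compute successive powers of (a³b²), reducing at each step:
  (a³b²)²: (a³b²) · a³ = a²b²;   (a²b²) · b² = a²b⁴
  (a³b²)³: (a²b⁴) · a³ = ab⁴;   (ab⁴) · b² = a
  (a³b²)⁴: a · a³ = e;   e · b² = b²
  (a³b²)⁵: (b²) · a³ = a³b²;   (a³b²) · b² = a³b⁴

Answer: a³b⁴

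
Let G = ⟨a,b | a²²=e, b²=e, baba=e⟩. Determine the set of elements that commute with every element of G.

An element z ∈ Z(G) iff z commutes with every generator.
For example a¹¹ is central: (a¹¹)·a = a¹² = a·(a¹¹); (a¹¹)·b = a¹¹b = b·(a¹¹).
Whereas a ∉ Z(G) since a·b = ab ≠ a²¹b = b·a.
Checking each of the 44 elements this way gives Z(G) = {e, a¹¹}, of order 2.

Answer: {e, a¹¹}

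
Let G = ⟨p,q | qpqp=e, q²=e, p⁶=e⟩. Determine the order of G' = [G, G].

G' = [G, G] is generated by all commutators. The generator-pair commutators are: [p, q] = p².
The subgroup they normally generate is {e, p², p⁴}, of order 3.
Check: |G/G'| = 12/3 = 4 is the order of the abelianisation.

Answer: 3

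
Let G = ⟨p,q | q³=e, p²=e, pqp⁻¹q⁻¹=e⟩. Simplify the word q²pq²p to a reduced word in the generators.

Multiply left to right, reducing at each step:
  (q²) · p = pq²
  (pq²) · q² = pq
  (pq) · p = q

Answer: q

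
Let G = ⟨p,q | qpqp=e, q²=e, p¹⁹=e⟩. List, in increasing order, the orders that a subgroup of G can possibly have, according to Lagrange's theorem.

|G| = 38 = 2 · 19. By Lagrange's theorem the order of any subgroup divides 38; the divisors of 38 are 1, 2, 19, 38.

Answer: 1, 2, 19, 38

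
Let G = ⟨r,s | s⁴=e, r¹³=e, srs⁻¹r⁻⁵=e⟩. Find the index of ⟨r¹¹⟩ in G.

First find ord(r¹¹) by computing successive powers:
  (r¹¹)¹ = r¹¹, (r¹¹)² = r⁹, (r¹¹)³ = r⁷, (r¹¹)⁴ = r⁵, (r¹¹)⁵ = r³, (r¹¹)⁶ = r, (r¹¹)⁷ = r¹², (r¹¹)⁸ = r¹⁰, (r¹¹)⁹ = r⁸, (r¹¹)¹⁰ = r⁶, (r¹¹)¹¹ = r⁴, (r¹¹)¹² = r², (r¹¹)¹³ = e.
So |⟨r¹¹⟩| = ord(r¹¹) = 13. With |G| = 52, by Lagrange [G : ⟨r¹¹⟩] = 52/13 = 4.

Answer: 4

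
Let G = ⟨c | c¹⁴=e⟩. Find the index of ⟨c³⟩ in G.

First find ord(c³) by computing successive powers:
  (c³)¹ = c³, (c³)² = c⁶, (c³)³ = c⁹, (c³)⁴ = c¹², (c³)⁵ = c, (c³)⁶ = c⁴, (c³)⁷ = c⁷, (c³)⁸ = c¹⁰, (c³)⁹ = c¹³, (c³)¹⁰ = c², (c³)¹¹ = c⁵, (c³)¹² = c⁸, (c³)¹³ = c¹¹, (c³)¹⁴ = e.
So |⟨c³⟩| = ord(c³) = 14. With |G| = 14, by Lagrange [G : ⟨c³⟩] = 14/14 = 1.

Answer: 1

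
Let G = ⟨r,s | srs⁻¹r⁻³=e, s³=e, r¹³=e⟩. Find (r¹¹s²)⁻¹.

The order of (r¹¹s²) is 3 (smallest k with (r¹¹s²)ᵏ = e), so (r¹¹s²)⁻¹ = (r¹¹s²)² = r⁶s.
Check: (r¹¹s²) · (r⁶s) → (r¹¹s²) · r⁶ = s²;   (s²) · s = e, giving e as required.

Answer: r⁶s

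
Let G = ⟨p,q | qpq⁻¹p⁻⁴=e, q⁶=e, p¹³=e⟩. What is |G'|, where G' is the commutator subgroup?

G' = [G, G] is generated by all commutators. The generator-pair commutators are: [p, q] = p¹⁰.
The subgroup they normally generate is {e, p, p², p³, p⁴, p⁵, p⁶, p⁷, p⁸, p⁹, p¹⁰, p¹¹, p¹²}, of order 13.
Check: |G/G'| = 78/13 = 6 is the order of the abelianisation.

Answer: 13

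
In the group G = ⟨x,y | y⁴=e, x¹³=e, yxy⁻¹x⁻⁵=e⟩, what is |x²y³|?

Compute successive powers until reaching e:
  (x²y³)¹ = x²y³, (x²y³)² = x⁵y², (x²y³)³ = x³y, (x²y³)⁴ = e.
The smallest positive k with (x²y³)ᵏ = e is 4.

Answer: 4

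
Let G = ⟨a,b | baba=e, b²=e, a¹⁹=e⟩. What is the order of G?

Enumerate words in the generators, reducing via the relations: the distinct elements are
  {a, b, e, ab, a², a³, a⁴, a⁵, a⁶, a⁷, a⁸, a⁹, a²b, a³b, a¹², a¹³, a¹¹, a¹⁰, a¹⁴, a¹⁵, a¹⁶, a¹⁷, a¹⁸, a⁴b, a⁵b, a⁶b, a⁷b, a⁸b, a⁹b, a¹²b, a¹³b, a¹¹b, a¹⁰b, a¹⁴b, a¹⁵b, a¹⁶b, a¹⁷b, a¹⁸b}.
No further products give new elements, so |G| = 38.

Answer: 38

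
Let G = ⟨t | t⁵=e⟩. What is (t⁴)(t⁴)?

Compute (t⁴) · (t⁴) by multiplying left to right and reducing via the relations at each step:
  (t⁴) · t⁴ = t³

Answer: t³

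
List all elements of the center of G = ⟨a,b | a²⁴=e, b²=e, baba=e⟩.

An element z ∈ Z(G) iff z commutes with every generator.
For example a¹² is central: (a¹²)·a = a¹³ = a·(a¹²); (a¹²)·b = a¹²b = b·(a¹²).
Whereas a ∉ Z(G) since a·b = ab ≠ a²³b = b·a.
Checking each of the 48 elements this way gives Z(G) = {e, a¹²}, of order 2.

Answer: {e, a¹²}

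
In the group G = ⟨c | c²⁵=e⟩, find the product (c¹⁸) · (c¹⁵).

Compute (c¹⁸) · (c¹⁵) by multiplying left to right and reducing via the relations at each step:
  (c¹⁸) · c¹⁵ = c⁸

Answer: c⁸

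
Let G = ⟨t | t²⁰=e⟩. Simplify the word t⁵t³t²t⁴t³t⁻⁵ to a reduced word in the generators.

Multiply left to right, reducing at each step:
  (t⁵) · t³ = t⁸
  (t⁸) · t² = t¹⁰
  (t¹⁰) · t⁴ = t¹⁴
  (t¹⁴) · t³ = t¹⁷
  (t¹⁷) · t⁻⁵ = t¹²

Answer: t¹²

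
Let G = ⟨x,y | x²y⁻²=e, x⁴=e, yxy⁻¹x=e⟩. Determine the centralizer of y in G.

⟨y⟩ ⊆ C_G(y) since powers of y commute with y; so |C_G(y)| ≥ |⟨y⟩| = 4.
By orbit–stabilizer, |C_G(y)| = |G| / |conj. class of y| = 8 / 2 = 4.
The 4 elements commuting with y are {e, x², y, y⁻¹}.

Answer: {e, x², y, y⁻¹}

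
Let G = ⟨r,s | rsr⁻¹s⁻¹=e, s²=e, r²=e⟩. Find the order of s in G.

Compute successive powers until reaching e:
  s¹ = s, s² = e.
The smallest positive k with sᵏ = e is 2.

Answer: 2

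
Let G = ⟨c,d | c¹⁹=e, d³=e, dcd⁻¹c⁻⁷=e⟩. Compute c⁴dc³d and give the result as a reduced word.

Multiply left to right, reducing at each step:
  (c⁴) · d = c⁴d
  (c⁴d) · c³ = c⁶d
  (c⁶d) · d = c⁶d²

Answer: c⁶d²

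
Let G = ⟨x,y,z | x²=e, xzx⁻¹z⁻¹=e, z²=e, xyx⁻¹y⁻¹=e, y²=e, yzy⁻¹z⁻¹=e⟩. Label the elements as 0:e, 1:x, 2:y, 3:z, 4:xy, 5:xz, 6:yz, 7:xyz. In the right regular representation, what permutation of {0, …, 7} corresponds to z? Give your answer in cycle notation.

(0 3)(1 5)(2 6)(4 7)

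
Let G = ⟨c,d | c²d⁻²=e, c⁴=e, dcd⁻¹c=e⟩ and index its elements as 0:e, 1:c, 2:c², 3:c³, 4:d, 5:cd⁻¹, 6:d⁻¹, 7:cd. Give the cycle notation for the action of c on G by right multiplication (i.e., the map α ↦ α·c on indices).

(0 1 2 3)(4 5 6 7)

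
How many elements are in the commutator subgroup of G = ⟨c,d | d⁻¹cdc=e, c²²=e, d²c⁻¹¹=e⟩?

G' = [G, G] is generated by all commutators. The generator-pair commutators are: [c, d] = c².
The subgroup they normally generate is {e, c², c⁴, c⁶, c⁸, c¹⁰, c¹², c¹⁴, c¹⁶, c¹⁸, c²⁰}, of order 11.
Check: |G/G'| = 44/11 = 4 is the order of the abelianisation.

Answer: 11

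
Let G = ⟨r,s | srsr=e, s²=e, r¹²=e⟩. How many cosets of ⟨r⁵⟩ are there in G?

First find ord(r⁵) by computing successive powers:
  (r⁵)¹ = r⁵, (r⁵)² = r¹⁰, (r⁵)³ = r³, (r⁵)⁴ = r⁸, (r⁵)⁵ = r, (r⁵)⁶ = r⁶, (r⁵)⁷ = r¹¹, (r⁵)⁸ = r⁴, (r⁵)⁹ = r⁹, (r⁵)¹⁰ = r², (r⁵)¹¹ = r⁷, (r⁵)¹² = e.
So |⟨r⁵⟩| = ord(r⁵) = 12. With |G| = 24, by Lagrange [G : ⟨r⁵⟩] = 24/12 = 2.

Answer: 2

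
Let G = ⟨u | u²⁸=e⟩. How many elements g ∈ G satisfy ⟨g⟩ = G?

G is cyclic of order 28. An element generates G iff its order is 28, and a cyclic group of order 28 has exactly φ(28) = 12 such elements.

Answer: 12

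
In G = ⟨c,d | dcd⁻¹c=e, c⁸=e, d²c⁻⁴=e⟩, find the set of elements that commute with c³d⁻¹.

⟨c³d⁻¹⟩ ⊆ C_G(c³d⁻¹) since powers of c³d⁻¹ commute with c³d⁻¹; so |C_G(c³d⁻¹)| ≥ |⟨c³d⁻¹⟩| = 4.
By orbit–stabilizer, |C_G(c³d⁻¹)| = |G| / |conj. class of c³d⁻¹| = 16 / 4 = 4.
The 4 elements commuting with c³d⁻¹ are {e, c⁴, c³d⁻¹, c³d}.

Answer: {e, c⁴, c³d⁻¹, c³d}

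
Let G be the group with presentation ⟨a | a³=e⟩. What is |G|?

G is generated by a single element, so G is cyclic. The relator gives a³ = e and no smaller power is forced to be e, so the 3 powers {a, e, a²} are distinct. Hence |G| = 3.

Answer: 3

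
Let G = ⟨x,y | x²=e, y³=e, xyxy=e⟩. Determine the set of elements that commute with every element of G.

An element z ∈ Z(G) iff z commutes with every generator.
For example e is central: e·x = x = x·e; e·y = y = y·e.
Whereas x ∉ Z(G) since x·y = xy ≠ xy² = y·x.
Checking each of the 6 elements this way gives Z(G) = {e}, of order 1.

Answer: {e}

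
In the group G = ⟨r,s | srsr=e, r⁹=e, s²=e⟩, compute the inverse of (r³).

The order of (r³) is 3 (smallest k with (r³)ᵏ = e), so (r³)⁻¹ = (r³)² = r⁶.
Check: (r³) · (r⁶) → (r³) · r⁶ = e, giving e as required.

Answer: r⁶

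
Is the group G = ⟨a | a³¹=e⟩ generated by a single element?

|G| = 31. The element a has order 31 (its powers give 31 distinct elements), so ⟨a⟩ = G and G is cyclic.

Answer: Yes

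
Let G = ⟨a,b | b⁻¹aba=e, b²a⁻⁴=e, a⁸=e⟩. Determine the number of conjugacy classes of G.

The conjugacy classes (representative and size) are:
  [e] (size 1), [a⁷] (size 2), [a⁶] (size 2), [a³] (size 2), [a⁴] (size 1), [a²b⁻¹] (size 4), [a³b⁻¹] (size 4).
Class equation: 1 + 2 + 2 + 2 + 1 + 4 + 4 = 16 = |G|. So G has 7 conjugacy classes.

Answer: 7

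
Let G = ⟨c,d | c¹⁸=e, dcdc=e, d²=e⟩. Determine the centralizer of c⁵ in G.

⟨c⁵⟩ ⊆ C_G(c⁵) since powers of c⁵ commute with c⁵; so |C_G(c⁵)| ≥ |⟨c⁵⟩| = 18.
By orbit–stabilizer, |C_G(c⁵)| = |G| / |conj. class of c⁵| = 36 / 2 = 18.
The 18 elements commuting with c⁵ are {e, c, c², c³, c⁴, c⁵, c⁶, c⁷, c⁸, c⁹, c¹⁰, c¹¹, c¹², c¹³, c¹⁴, c¹⁵, c¹⁶, c¹⁷}.

Answer: {e, c, c², c³, c⁴, c⁵, c⁶, c⁷, c⁸, c⁹, c¹⁰, c¹¹, c¹², c¹³, c¹⁴, c¹⁵, c¹⁶, c¹⁷}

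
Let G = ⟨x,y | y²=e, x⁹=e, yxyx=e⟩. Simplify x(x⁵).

Compute x · (x⁵) by multiplying left to right and reducing via the relations at each step:
  x · x⁵ = x⁶

Answer: x⁶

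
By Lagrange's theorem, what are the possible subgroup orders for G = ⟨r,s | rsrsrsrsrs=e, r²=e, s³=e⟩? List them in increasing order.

|G| = 60 = 2² · 3 · 5. By Lagrange's theorem the order of any subgroup divides 60; the divisors of 60 are 1, 2, 3, 4, 5, 6, 10, 12, 15, 20, 30, 60.

Answer: 1, 2, 3, 4, 5, 6, 10, 12, 15, 20, 30, 60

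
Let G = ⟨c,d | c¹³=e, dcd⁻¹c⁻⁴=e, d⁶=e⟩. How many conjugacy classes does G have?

The conjugacy classes (representative and size) are:
  [e] (size 1), [c⁴] (size 6), [c¹¹] (size 6), [c⁷d] (size 13), [c⁸d²] (size 13), [c¹²d³] (size 13), [c⁵d⁴] (size 13), [c¹¹d⁵] (size 13).
Class equation: 1 + 6 + 6 + 13 + 13 + 13 + 13 + 13 = 78 = |G|. So G has 8 conjugacy classes.

Answer: 8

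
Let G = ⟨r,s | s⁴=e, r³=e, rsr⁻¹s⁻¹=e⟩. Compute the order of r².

Compute successive powers until reaching e:
  (r²)¹ = r², (r²)² = r, (r²)³ = e.
The smallest positive k with (r²)ᵏ = e is 3.

Answer: 3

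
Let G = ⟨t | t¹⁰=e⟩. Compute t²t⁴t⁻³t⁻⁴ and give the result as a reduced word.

Multiply left to right, reducing at each step:
  (t²) · t⁴ = t⁶
  (t⁶) · t⁻³ = t³
  (t³) · t⁻⁴ = t⁹

Answer: t⁹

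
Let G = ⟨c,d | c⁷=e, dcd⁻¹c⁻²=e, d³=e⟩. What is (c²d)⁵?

Compute successive powers of (c²d), reducing at each step:
  (c²d)²: (c²d) · c² = c⁶d;   (c⁶d) · d = c⁶d²
  (c²d)³: (c⁶d²) · c² = d²;   (d²) · d = e
  (c²d)⁴: e · c² = c²;   (c²) · d = c²d
  (c²d)⁵: (c²d) · c² = c⁶d;   (c⁶d) · d = c⁶d²

Answer: c⁶d²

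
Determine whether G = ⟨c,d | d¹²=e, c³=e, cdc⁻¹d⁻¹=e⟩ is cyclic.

|G| = 36, but the maximum element order in G is 12 < 36. No single element generates all of G, so G is not cyclic.

Answer: No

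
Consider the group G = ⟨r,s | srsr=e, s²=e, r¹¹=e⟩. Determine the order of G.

Enumerate words in the generators, reducing via the relations: the distinct elements are
  {e, r, s, rs, r², r³, r⁴, r⁵, r⁶, r⁷, r⁸, r⁹, r²s, r³s, r¹⁰, r⁴s, r⁵s, r⁶s, r⁷s, r⁸s, r⁹s, r¹⁰s}.
No further products give new elements, so |G| = 22.

Answer: 22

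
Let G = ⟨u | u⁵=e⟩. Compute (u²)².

Compute successive powers of (u²), reducing at each step:
  (u²)²: (u²) · u² = u⁴

Answer: u⁴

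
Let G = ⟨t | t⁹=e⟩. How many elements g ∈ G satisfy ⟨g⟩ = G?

G is cyclic of order 9. An element generates G iff its order is 9, and a cyclic group of order 9 has exactly φ(9) = 6 such elements.

Answer: 6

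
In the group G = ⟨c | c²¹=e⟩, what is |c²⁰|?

Compute successive powers until reaching e:
  (c²⁰)¹ = c²⁰, (c²⁰)² = c¹⁹, (c²⁰)³ = c¹⁸, (c²⁰)⁴ = c¹⁷, (c²⁰)⁵ = c¹⁶, (c²⁰)⁶ = c¹⁵, (c²⁰)⁷ = c¹⁴, (c²⁰)⁸ = c¹³, (c²⁰)⁹ = c¹², (c²⁰)¹⁰ = c¹¹, (c²⁰)¹¹ = c¹⁰, (c²⁰)¹² = c⁹, (c²⁰)¹³ = c⁸, (c²⁰)¹⁴ = c⁷, (c²⁰)¹⁵ = c⁶, (c²⁰)¹⁶ = c⁵, (c²⁰)¹⁷ = c⁴, (c²⁰)¹⁸ = c³, (c²⁰)¹⁹ = c², (c²⁰)²⁰ = c, (c²⁰)²¹ = e.
The smallest positive k with (c²⁰)ᵏ = e is 21.

Answer: 21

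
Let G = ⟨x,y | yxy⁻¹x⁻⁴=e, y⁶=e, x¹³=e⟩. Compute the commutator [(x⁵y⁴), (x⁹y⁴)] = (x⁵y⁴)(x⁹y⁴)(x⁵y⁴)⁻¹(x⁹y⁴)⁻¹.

[(x⁵y⁴), (x⁹y⁴)] = (x⁵y⁴)·(x⁹y⁴)·(x⁵y⁴)⁻¹·(x⁹y⁴)⁻¹.
  (x⁵y⁴) · (x⁹y⁴) = x⁸y²
  (x⁸y²) · (x¹¹y²) = x²y⁴
  (x²y⁴) · (x¹²y²) = x⁶

Answer: x⁶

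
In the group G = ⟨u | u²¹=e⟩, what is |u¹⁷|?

Compute successive powers until reaching e:
  (u¹⁷)¹ = u¹⁷, (u¹⁷)² = u¹³, (u¹⁷)³ = u⁹, (u¹⁷)⁴ = u⁵, (u¹⁷)⁵ = u, (u¹⁷)⁶ = u¹⁸, (u¹⁷)⁷ = u¹⁴, (u¹⁷)⁸ = u¹⁰, (u¹⁷)⁹ = u⁶, (u¹⁷)¹⁰ = u², (u¹⁷)¹¹ = u¹⁹, (u¹⁷)¹² = u¹⁵, (u¹⁷)¹³ = u¹¹, (u¹⁷)¹⁴ = u⁷, (u¹⁷)¹⁵ = u³, (u¹⁷)¹⁶ = u²⁰, (u¹⁷)¹⁷ = u¹⁶, (u¹⁷)¹⁸ = u¹², (u¹⁷)¹⁹ = u⁸, (u¹⁷)²⁰ = u⁴, (u¹⁷)²¹ = e.
The smallest positive k with (u¹⁷)ᵏ = e is 21.

Answer: 21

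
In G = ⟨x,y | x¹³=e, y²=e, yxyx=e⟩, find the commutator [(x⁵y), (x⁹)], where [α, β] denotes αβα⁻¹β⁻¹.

[(x⁵y), (x⁹)] = (x⁵y)·(x⁹)·(x⁵y)⁻¹·(x⁹)⁻¹.
  (x⁵y) · (x⁹) = x⁹y
  (x⁹y) · (x⁵y) = x⁴
  (x⁴) · (x⁴) = x⁸

Answer: x⁸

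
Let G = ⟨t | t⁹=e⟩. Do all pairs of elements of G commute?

G has a single generator, so G is cyclic and hence abelian.

Answer: Yes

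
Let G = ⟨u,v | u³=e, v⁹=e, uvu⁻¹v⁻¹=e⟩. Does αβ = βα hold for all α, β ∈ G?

Each pair of generators commutes: u·v = uv = v·u. Since the generators pairwise commute, every element of G commutes with every other, so G is abelian.

Answer: Yes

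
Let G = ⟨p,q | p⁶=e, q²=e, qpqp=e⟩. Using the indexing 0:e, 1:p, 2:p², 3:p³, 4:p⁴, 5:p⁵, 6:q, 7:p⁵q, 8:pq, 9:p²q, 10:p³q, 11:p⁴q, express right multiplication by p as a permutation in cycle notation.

(0 1 2 3 4 5)(6 7 11 10 9 8)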